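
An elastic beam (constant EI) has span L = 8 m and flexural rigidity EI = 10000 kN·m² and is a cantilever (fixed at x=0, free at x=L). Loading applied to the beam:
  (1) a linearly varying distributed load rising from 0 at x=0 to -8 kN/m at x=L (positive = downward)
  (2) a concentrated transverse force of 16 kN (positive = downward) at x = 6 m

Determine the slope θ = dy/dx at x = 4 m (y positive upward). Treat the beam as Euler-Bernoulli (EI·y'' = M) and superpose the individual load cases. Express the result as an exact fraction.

θ(4) = 34/1875 rad

Load 1 — triangular load w₀=-8 kN/m (0→w₀ over full span):
  θ_1 = (w₀Lx²/4-w₀L²x/3-w₀x⁴/(24L))/EI = ((-8)·8·4²/4-(-8)·8²·4/3-(-8)·4⁴/(24·8))/10000 = 82/1875 rad
Load 2 — point force P=16 kN at a=6 m (b=L-a=2):
  θ_2 = -Px(2a-x)/(2EI)  [x≤a] = -16·4·(2·6-4)/(2·10000) = -16/625 rad
Superposition: θ = Σ θ_i = 34/1875 rad ≈ 0.018133 rad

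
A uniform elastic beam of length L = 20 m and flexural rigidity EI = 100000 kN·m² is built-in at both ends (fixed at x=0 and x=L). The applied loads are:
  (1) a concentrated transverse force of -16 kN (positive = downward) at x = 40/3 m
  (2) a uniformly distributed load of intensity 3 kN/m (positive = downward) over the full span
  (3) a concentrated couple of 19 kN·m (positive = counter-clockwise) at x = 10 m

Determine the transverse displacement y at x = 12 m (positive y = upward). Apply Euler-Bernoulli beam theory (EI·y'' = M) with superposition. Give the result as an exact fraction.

y(12) = -381/62500 m

Load 1 — point force P=-16 kN at a=40/3 m (b=L-a=20/3):
  y_1 = -Pb²x²(3aL-(3a+b)x)/(6L³EI)  [x≤a] = -(-16)·(20/3)²·12²·(3·(40/3)·20-(3·(40/3)+(20/3))·12)/(6·20³·100000) = 16/3125 m
Load 2 — uniform load w=3 kN/m over full span:
  y_2 = -wx²(L-x)²/(24EI) = -3·12²·(20-12)²/(24·100000) = -36/3125 m
Load 3 — applied couple M₀=19 kN·m at a=10 m (b=L-a=10):
  y_3 = (R_Ax³/6 - M_Ax²/2 - M₀(x-a)²/2)/EI  [x>a] with R_A=57/40, M_A=19/4 = ((57/40)·12³/6 - (19/4)·12²/2 - 19·(12-10)²/2)/100000 = 19/62500 m
Superposition: y = Σ y_i = -381/62500 m ≈ -0.006096 m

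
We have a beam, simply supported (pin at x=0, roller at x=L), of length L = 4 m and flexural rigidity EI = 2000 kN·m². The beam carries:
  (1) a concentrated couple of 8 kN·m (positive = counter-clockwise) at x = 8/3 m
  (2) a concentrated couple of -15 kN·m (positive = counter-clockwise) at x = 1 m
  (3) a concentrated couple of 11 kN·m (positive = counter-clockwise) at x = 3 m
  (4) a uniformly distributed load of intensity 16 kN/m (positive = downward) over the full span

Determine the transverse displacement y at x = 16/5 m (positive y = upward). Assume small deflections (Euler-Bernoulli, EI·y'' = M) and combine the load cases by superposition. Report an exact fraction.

Load 1 — applied couple M₀=8 kN·m at a=8/3 m (b=L-a=4/3):
  y_1 = (M₀x³/(6L)-M₀(x-a)²/2+C₁x)/EI  [x>a] with C₁=M₀(3b²-L²)/(6L)=-32/9 = (8·(16/5)³/(6·4)-8·((16/5)-(8/3))²/2+(-32/9)·(16/5))/2000 = -112/140625 m
Load 2 — applied couple M₀=-15 kN·m at a=1 m (b=L-a=3):
  y_2 = (M₀x³/(6L)-M₀(x-a)²/2+C₁x)/EI  [x>a] with C₁=M₀(3b²-L²)/(6L)=-55/8 = ((-15)·(16/5)³/(6·4)-(-15)·((16/5)-1)²/2+(-55/8)·(16/5))/2000 = -309/100000 m
Load 3 — applied couple M₀=11 kN·m at a=3 m (b=L-a=1):
  y_3 = (M₀x³/(6L)-M₀(x-a)²/2+C₁x)/EI  [x>a] with C₁=M₀(3b²-L²)/(6L)=-143/24 = (11·(16/5)³/(6·4)-11·((16/5)-3)²/2+(-143/24)·(16/5))/2000 = -1067/500000 m
Load 4 — uniform load w=16 kN/m over full span:
  y_4 = -wx(L³-2Lx²+x³)/(24EI) = -16·(16/5)·(4³-2·4·(16/5)²+(16/5)³)/(24·2000) = -3712/234375 m
Superposition: y = Σ y_i = -122953/5625000 m ≈ -0.021858 m

y(16/5) = -122953/5625000 m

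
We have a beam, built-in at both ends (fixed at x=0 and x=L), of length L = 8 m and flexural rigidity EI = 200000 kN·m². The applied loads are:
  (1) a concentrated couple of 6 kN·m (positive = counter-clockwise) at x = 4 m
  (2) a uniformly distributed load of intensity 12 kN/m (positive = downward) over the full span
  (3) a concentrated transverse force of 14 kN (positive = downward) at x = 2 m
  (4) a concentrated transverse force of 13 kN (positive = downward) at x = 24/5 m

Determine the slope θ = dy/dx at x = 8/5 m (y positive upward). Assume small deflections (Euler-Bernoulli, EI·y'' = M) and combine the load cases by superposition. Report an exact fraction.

Load 1 — applied couple M₀=6 kN·m at a=4 m (b=L-a=4):
  θ_1 = (R_Ax²/2 - M_Ax)/EI  [x≤a] with R_A=9/8, M_A=3/2 = ((9/8)·(8/5)²/2 - (3/2)·(8/5))/200000 = -3/625000 rad
Load 2 — uniform load w=12 kN/m over full span:
  θ_2 = -wx(L-x)(L-2x)/(12EI) = -12·(8/5)·(8-(8/5))·(8-2·(8/5))/(12·200000) = -96/390625 rad
Load 3 — point force P=14 kN at a=2 m (b=L-a=6):
  θ_3 = -Pb²x(2aL-(3a+b)x)/(2L³EI)  [x≤a] = -14·6²·(8/5)·(2·2·8-(3·2+6)·(8/5))/(2·8³·200000) = -63/1250000 rad
Load 4 — point force P=13 kN at a=24/5 m (b=L-a=16/5):
  θ_4 = -Pb²x(2aL-(3a+b)x)/(2L³EI)  [x≤a] = -13·(16/5)²·(8/5)·(2·(24/5)·8-(3·(24/5)+(16/5))·(8/5))/(2·8³·200000) = -494/9765625 rad
Superposition: θ = Σ θ_i = -54929/156250000 rad ≈ -0.000352 rad

θ(8/5) = -54929/156250000 rad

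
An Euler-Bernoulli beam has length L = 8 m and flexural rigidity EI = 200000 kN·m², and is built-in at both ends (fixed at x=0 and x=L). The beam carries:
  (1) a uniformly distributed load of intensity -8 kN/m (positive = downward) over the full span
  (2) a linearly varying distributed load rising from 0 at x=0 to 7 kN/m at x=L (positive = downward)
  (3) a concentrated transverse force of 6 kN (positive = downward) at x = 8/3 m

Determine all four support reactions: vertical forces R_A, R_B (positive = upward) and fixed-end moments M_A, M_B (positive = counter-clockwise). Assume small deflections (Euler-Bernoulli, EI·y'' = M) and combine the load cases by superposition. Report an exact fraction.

R_A = -862/45 kN, M_A = -928/45 kN·m, R_B = -488/45 kN, M_B = 752/45 kN·m

Load 1 — uniform load w=-8 kN/m over full span:
  R_A = wL/2 = (-8)·8/2 = -32 kN
  M_A = wL²/12 = (-8)·8²/12 = -128/3 kN·m
  R_B = wL/2 = (-8)·8/2 = -32 kN
  M_B = -wL²/12 = -(-8)·8²/12 = 128/3 kN·m
Load 2 — triangular load w₀=7 kN/m (0→w₀ over full span):
  R_A = 3w₀L/20 = 3·7·8/20 = 42/5 kN
  M_A = w₀L²/30 = 7·8²/30 = 224/15 kN·m
  R_B = 7w₀L/20 = 7·7·8/20 = 98/5 kN
  M_B = -w₀L²/20 = -7·8²/20 = -112/5 kN·m
Load 3 — point force P=6 kN at a=8/3 m (b=L-a=16/3):
  R_A = Pb²(3a+b)/L³ = 6·(16/3)²·(3·(8/3)+(16/3))/8³ = 40/9 kN
  M_A = Pab²/L² = 6·(8/3)·(16/3)²/8² = 64/9 kN·m
  R_B = Pa²(a+3b)/L³ = 6·(8/3)²·((8/3)+3·(16/3))/8³ = 14/9 kN
  M_B = -Pa²b/L² = -6·(8/3)²·(16/3)/8² = -32/9 kN·m
Superposition: R_A = -862/45 kN, M_A = -928/45 kN·m, R_B = -488/45 kN, M_B = 752/45 kN·m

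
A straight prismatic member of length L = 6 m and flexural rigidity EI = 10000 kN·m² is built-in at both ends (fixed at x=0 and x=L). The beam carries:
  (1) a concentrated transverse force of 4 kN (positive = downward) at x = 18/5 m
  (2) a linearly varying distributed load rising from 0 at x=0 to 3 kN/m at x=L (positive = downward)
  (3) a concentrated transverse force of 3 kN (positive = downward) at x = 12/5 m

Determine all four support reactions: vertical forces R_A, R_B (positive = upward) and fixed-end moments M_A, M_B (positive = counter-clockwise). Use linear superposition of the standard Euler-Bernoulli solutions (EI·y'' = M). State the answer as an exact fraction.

Load 1 — point force P=4 kN at a=18/5 m (b=L-a=12/5):
  R_A = Pb²(3a+b)/L³ = 4·(12/5)²·(3·(18/5)+(12/5))/6³ = 176/125 kN
  M_A = Pab²/L² = 4·(18/5)·(12/5)²/6² = 288/125 kN·m
  R_B = Pa²(a+3b)/L³ = 4·(18/5)²·((18/5)+3·(12/5))/6³ = 324/125 kN
  M_B = -Pa²b/L² = -4·(18/5)²·(12/5)/6² = -432/125 kN·m
Load 2 — triangular load w₀=3 kN/m (0→w₀ over full span):
  R_A = 3w₀L/20 = 3·3·6/20 = 27/10 kN
  M_A = w₀L²/30 = 3·6²/30 = 18/5 kN·m
  R_B = 7w₀L/20 = 7·3·6/20 = 63/10 kN
  M_B = -w₀L²/20 = -3·6²/20 = -27/5 kN·m
Load 3 — point force P=3 kN at a=12/5 m (b=L-a=18/5):
  R_A = Pb²(3a+b)/L³ = 3·(18/5)²·(3·(12/5)+(18/5))/6³ = 243/125 kN
  M_A = Pab²/L² = 3·(12/5)·(18/5)²/6² = 324/125 kN·m
  R_B = Pa²(a+3b)/L³ = 3·(12/5)²·((12/5)+3·(18/5))/6³ = 132/125 kN
  M_B = -Pa²b/L² = -3·(12/5)²·(18/5)/6² = -216/125 kN·m
Superposition: R_A = 1513/250 kN, M_A = 1062/125 kN·m, R_B = 2487/250 kN, M_B = -1323/125 kN·m

R_A = 1513/250 kN, M_A = 1062/125 kN·m, R_B = 2487/250 kN, M_B = -1323/125 kN·m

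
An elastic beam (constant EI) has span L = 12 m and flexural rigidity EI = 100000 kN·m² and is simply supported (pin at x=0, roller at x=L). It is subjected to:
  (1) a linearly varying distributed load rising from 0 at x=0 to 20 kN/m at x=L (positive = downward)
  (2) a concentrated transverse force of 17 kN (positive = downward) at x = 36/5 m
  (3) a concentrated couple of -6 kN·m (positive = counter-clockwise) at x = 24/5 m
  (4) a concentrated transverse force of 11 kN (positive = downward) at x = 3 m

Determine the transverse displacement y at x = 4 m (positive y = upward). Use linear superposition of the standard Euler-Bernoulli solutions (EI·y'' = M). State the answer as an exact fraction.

y(4) = -3398491/112500000 m

Load 1 — triangular load w₀=20 kN/m (0→w₀ over full span):
  y_1 = -w₀x(7L⁴-10L²x²+3x⁴)/(360LEI) = -20·4·(7·12⁴-10·12²·4²+3·4⁴)/(360·12·100000) = -128/5625 m
Load 2 — point force P=17 kN at a=36/5 m (b=L-a=24/5):
  y_2 = -Pbx(L²-b²-x²)/(6LEI)  [x≤a] = -17·(24/5)·4·(12²-(24/5)²-4²)/(6·12·100000) = -5576/1171875 m
Load 3 — applied couple M₀=-6 kN·m at a=24/5 m (b=L-a=36/5):
  y_3 = (M₀x³/(6L)+C₁x)/EI  [x≤a] with C₁=M₀(3b²-L²)/(6L)=-24/25 = ((-6)·4³/(6·12)+(-24/25)·4)/100000 = -43/468750 m
Load 4 — point force P=11 kN at a=3 m (b=L-a=9):
  y_4 = -Pa(L-x)(2Lx-a²-x²)/(6LEI)  [x>a] = -11·3·(12-4)·(2·12·4-3²-4²)/(6·12·100000) = -781/300000 m
Superposition: y = Σ y_i = -3398491/112500000 m ≈ -0.030209 m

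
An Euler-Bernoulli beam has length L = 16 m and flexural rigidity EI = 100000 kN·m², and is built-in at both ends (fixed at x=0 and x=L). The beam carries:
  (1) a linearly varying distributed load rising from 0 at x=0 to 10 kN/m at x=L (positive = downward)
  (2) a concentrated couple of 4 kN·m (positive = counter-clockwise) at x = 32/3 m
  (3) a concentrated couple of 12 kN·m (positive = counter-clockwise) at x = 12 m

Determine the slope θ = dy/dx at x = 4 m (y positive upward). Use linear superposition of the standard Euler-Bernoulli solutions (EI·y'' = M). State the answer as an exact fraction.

Load 1 — triangular load w₀=10 kN/m (0→w₀ over full span):
  θ_1 = -w₀(2x(L-x)(L-2x)(x+2L)+x²(L-x)²)/(120LEI) = -10·(2·4·(16-4)·(16-2·4)·(4+2·16)+4²·(16-4)²)/(120·16·100000) = -39/25000 rad
Load 2 — applied couple M₀=4 kN·m at a=32/3 m (b=L-a=16/3):
  θ_2 = (R_Ax²/2 - M_Ax)/EI  [x≤a] with R_A=1/3, M_A=4/3 = ((1/3)·4²/2 - (4/3)·4)/100000 = -1/37500 rad
Load 3 — applied couple M₀=12 kN·m at a=12 m (b=L-a=4):
  θ_3 = (R_Ax²/2 - M_Ax)/EI  [x≤a] with R_A=27/32, M_A=15/4 = ((27/32)·4²/2 - (15/4)·4)/100000 = -33/400000 rad
Superposition: θ = Σ θ_i = -2003/1200000 rad ≈ -0.001669 rad

θ(4) = -2003/1200000 rad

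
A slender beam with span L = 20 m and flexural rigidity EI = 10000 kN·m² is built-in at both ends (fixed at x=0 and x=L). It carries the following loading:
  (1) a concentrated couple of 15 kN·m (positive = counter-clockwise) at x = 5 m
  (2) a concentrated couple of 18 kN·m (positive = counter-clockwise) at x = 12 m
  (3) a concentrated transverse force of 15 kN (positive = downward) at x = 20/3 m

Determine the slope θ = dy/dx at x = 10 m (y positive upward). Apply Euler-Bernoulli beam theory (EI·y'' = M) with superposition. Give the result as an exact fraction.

Load 1 — applied couple M₀=15 kN·m at a=5 m (b=L-a=15):
  θ_1 = (R_Ax²/2 - M_Ax - M₀(x-a))/EI  [x>a] with R_A=27/32, M_A=-45/16 = ((27/32)·10²/2 - (-45/16)·10 - 15·(10-5))/10000 = -3/6400 rad
Load 2 — applied couple M₀=18 kN·m at a=12 m (b=L-a=8):
  θ_2 = (R_Ax²/2 - M_Ax)/EI  [x≤a] with R_A=162/125, M_A=144/25 = ((162/125)·10²/2 - (144/25)·10)/10000 = 9/12500 rad
Load 3 — point force P=15 kN at a=20/3 m (b=L-a=40/3):
  θ_3 = Pa²(L-x)(2bL-(3b+a)(L-x))/(2L³EI)  [x>a] = 15·(20/3)²·(20-10)·(2·(40/3)·20-(3·(40/3)+(20/3))·(20-10))/(2·20³·10000) = 1/360 rad
Superposition: θ = Σ θ_i = 21809/7200000 rad ≈ 0.003029 rad

θ(10) = 21809/7200000 rad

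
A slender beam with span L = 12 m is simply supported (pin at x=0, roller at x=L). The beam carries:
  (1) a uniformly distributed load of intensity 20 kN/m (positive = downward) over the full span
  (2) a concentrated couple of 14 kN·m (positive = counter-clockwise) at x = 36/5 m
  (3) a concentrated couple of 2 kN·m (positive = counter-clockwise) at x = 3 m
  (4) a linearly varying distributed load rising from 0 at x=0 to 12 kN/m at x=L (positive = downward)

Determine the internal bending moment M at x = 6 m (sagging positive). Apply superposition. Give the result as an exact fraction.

Load 1 — uniform load w=20 kN/m over full span:
  M_1 = wx(L-x)/2 = 20·6·(12-6)/2 = 360 kN·m
Load 2 — applied couple M₀=14 kN·m at a=36/5 m (b=L-a=24/5):
  M_2 = M₀x/L  [x≤a] = 14·6/12 = 7 kN·m
Load 3 — applied couple M₀=2 kN·m at a=3 m (b=L-a=9):
  M_3 = M₀x/L - M₀  [x>a] = 2·6/12 - 2 = -1 kN·m
Load 4 — triangular load w₀=12 kN/m (0→w₀ over full span):
  M_4 = w₀Lx/6 - w₀x³/(6L) = 12·12·6/6 - 12·6³/(6·12) = 108 kN·m
Superposition: M = Σ M_i = 474 kN·m ≈ 474.000000 kN·m

M(6) = 474 kN·m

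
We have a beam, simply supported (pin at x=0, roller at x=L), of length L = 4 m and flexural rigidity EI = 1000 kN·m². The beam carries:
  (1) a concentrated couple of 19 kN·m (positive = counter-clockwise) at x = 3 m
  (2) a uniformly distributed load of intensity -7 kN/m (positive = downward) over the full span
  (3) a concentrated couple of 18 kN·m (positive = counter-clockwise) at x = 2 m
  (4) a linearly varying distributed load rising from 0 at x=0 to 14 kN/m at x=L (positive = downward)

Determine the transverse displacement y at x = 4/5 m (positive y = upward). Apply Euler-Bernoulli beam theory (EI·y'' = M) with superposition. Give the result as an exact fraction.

Load 1 — applied couple M₀=19 kN·m at a=3 m (b=L-a=1):
  y_1 = (M₀x³/(6L)+C₁x)/EI  [x≤a] with C₁=M₀(3b²-L²)/(6L)=-247/24 = (19·(4/5)³/(6·4)+(-247/24)·(4/5))/1000 = -1957/250000 m
Load 2 — uniform load w=-7 kN/m over full span:
  y_2 = -wx(L³-2Lx²+x³)/(24EI) = -(-7)·(4/5)·(4³-2·4·(4/5)²+(4/5)³)/(24·1000) = 3248/234375 m
Load 3 — applied couple M₀=18 kN·m at a=2 m (b=L-a=2):
  y_3 = (M₀x³/(6L)+C₁x)/EI  [x≤a] with C₁=M₀(3b²-L²)/(6L)=-3 = (18·(4/5)³/(6·4)+(-3)·(4/5))/1000 = -63/31250 m
Load 4 — triangular load w₀=14 kN/m (0→w₀ over full span):
  y_4 = -w₀x(7L⁴-10L²x²+3x⁴)/(360LEI) = -14·(4/5)·(7·4⁴-10·4²·(4/5)²+3·(4/5)⁴)/(360·4·1000) = -77056/5859375 m
Superposition: y = Σ y_i = -856571/93750000 m ≈ -0.009137 m

y(4/5) = -856571/93750000 m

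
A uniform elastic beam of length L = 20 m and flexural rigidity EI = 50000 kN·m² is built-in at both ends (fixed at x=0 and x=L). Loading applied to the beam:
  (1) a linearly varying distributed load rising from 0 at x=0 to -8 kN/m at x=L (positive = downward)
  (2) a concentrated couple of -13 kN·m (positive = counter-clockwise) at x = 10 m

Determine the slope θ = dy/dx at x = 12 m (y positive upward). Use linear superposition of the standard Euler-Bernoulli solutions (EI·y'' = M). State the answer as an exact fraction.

Load 1 — triangular load w₀=-8 kN/m (0→w₀ over full span):
  θ_1 = -w₀(2x(L-x)(L-2x)(x+2L)+x²(L-x)²)/(120LEI) = -(-8)·(2·12·(20-12)·(20-2·12)·(12+2·20)+12²·(20-12)²)/(120·20·50000) = -32/15625 rad
Load 2 — applied couple M₀=-13 kN·m at a=10 m (b=L-a=10):
  θ_2 = (R_Ax²/2 - M_Ax - M₀(x-a))/EI  [x>a] with R_A=-39/40, M_A=-13/4 = ((-39/40)·12²/2 - (-13/4)·12 - (-13)·(12-10))/50000 = -13/125000 rad
Superposition: θ = Σ θ_i = -269/125000 rad ≈ -0.002152 rad

θ(12) = -269/125000 rad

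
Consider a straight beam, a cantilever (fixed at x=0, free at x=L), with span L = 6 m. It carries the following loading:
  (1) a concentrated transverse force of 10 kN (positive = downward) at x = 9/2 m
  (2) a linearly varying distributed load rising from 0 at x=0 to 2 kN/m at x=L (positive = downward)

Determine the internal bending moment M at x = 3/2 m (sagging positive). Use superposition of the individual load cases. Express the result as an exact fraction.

M(3/2) = -723/16 kN·m

Load 1 — point force P=10 kN at a=9/2 m (b=L-a=3/2):
  M_1 = -P(a-x)  [x≤a] = -10·((9/2)-(3/2)) = -30 kN·m
Load 2 — triangular load w₀=2 kN/m (0→w₀ over full span):
  M_2 = w₀Lx/2 - w₀L²/3 - w₀x³/(6L) = 2·6·(3/2)/2 - 2·6²/3 - 2·(3/2)³/(6·6) = -243/16 kN·m
Superposition: M = Σ M_i = -723/16 kN·m ≈ -45.187500 kN·m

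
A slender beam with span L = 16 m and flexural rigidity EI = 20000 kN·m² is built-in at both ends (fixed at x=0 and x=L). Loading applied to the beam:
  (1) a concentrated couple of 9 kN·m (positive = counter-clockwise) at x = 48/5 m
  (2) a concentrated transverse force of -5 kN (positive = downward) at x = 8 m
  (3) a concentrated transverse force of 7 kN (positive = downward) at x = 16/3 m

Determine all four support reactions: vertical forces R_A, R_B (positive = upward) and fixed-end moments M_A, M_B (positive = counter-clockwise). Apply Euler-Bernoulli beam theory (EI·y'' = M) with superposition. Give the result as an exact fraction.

Load 1 — applied couple M₀=9 kN·m at a=48/5 m (b=L-a=32/5):
  R_A = 6M₀ab/L³ = 6·9·(48/5)·(32/5)/16³ = 81/100 kN
  M_A = M₀b(2a-b)/L² = 9·(32/5)·(2·(48/5)-(32/5))/16² = 72/25 kN·m
  R_B = -6M₀ab/L³ = -6·9·(48/5)·(32/5)/16³ = -81/100 kN
  M_B = M₀a(2b-a)/L² = 9·(48/5)·(2·(32/5)-(48/5))/16² = 27/25 kN·m
Load 2 — point force P=-5 kN at a=8 m (b=L-a=8):
  R_A = Pb²(3a+b)/L³ = (-5)·8²·(3·8+8)/16³ = -5/2 kN
  M_A = Pab²/L² = (-5)·8·8²/16² = -10 kN·m
  R_B = Pa²(a+3b)/L³ = (-5)·8²·(8+3·8)/16³ = -5/2 kN
  M_B = -Pa²b/L² = -(-5)·8²·8/16² = 10 kN·m
Load 3 — point force P=7 kN at a=16/3 m (b=L-a=32/3):
  R_A = Pb²(3a+b)/L³ = 7·(32/3)²·(3·(16/3)+(32/3))/16³ = 140/27 kN
  M_A = Pab²/L² = 7·(16/3)·(32/3)²/16² = 448/27 kN·m
  R_B = Pa²(a+3b)/L³ = 7·(16/3)²·((16/3)+3·(32/3))/16³ = 49/27 kN
  M_B = -Pa²b/L² = -7·(16/3)²·(32/3)/16² = -224/27 kN·m
Superposition: R_A = 9437/2700 kN, M_A = 6394/675 kN·m, R_B = -4037/2700 kN, M_B = 1879/675 kN·m

R_A = 9437/2700 kN, M_A = 6394/675 kN·m, R_B = -4037/2700 kN, M_B = 1879/675 kN·m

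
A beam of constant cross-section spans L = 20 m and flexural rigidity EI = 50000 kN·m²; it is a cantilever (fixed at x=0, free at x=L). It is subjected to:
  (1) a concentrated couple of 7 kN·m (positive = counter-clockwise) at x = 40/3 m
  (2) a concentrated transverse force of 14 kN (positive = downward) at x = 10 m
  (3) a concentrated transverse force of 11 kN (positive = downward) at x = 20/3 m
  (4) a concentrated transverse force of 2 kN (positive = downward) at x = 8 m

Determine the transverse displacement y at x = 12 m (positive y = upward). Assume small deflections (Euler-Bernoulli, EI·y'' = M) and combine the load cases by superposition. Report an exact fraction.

y(12) = -8657/50625 m

Load 1 — applied couple M₀=7 kN·m at a=40/3 m (b=L-a=20/3):
  y_1 = M₀x²/(2EI)  [x≤a] = 7·12²/(2·50000) = 63/6250 m
Load 2 — point force P=14 kN at a=10 m (b=L-a=10):
  y_2 = -Pa²(3x-a)/(6EI)  [x>a] = -14·10²·(3·12-10)/(6·50000) = -91/750 m
Load 3 — point force P=11 kN at a=20/3 m (b=L-a=40/3):
  y_3 = -Pa²(3x-a)/(6EI)  [x>a] = -11·(20/3)²·(3·12-(20/3))/(6·50000) = -484/10125 m
Load 4 — point force P=2 kN at a=8 m (b=L-a=12):
  y_4 = -Pa²(3x-a)/(6EI)  [x>a] = -2·8²·(3·12-8)/(6·50000) = -112/9375 m
Superposition: y = Σ y_i = -8657/50625 m ≈ -0.171002 m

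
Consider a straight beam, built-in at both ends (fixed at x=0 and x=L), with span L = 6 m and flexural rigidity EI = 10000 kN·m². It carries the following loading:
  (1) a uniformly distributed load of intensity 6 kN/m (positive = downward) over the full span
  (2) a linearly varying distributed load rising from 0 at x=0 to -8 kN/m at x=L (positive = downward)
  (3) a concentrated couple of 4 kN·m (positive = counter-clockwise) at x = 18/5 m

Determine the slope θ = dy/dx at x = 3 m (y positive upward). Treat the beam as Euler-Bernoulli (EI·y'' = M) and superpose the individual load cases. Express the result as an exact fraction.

θ(3) = 69/500000 rad

Load 1 — uniform load w=6 kN/m over full span:
  θ_1 = -wx(L-x)(L-2x)/(12EI) = -6·3·(6-3)·(6-2·3)/(12·10000) = 0 rad
Load 2 — triangular load w₀=-8 kN/m (0→w₀ over full span):
  θ_2 = -w₀(2x(L-x)(L-2x)(x+2L)+x²(L-x)²)/(120LEI) = -(-8)·(2·3·(6-3)·(6-2·3)·(3+2·6)+3²·(6-3)²)/(120·6·10000) = 9/100000 rad
Load 3 — applied couple M₀=4 kN·m at a=18/5 m (b=L-a=12/5):
  θ_3 = (R_Ax²/2 - M_Ax)/EI  [x≤a] with R_A=24/25, M_A=32/25 = ((24/25)·3²/2 - (32/25)·3)/10000 = 3/62500 rad
Superposition: θ = Σ θ_i = 69/500000 rad ≈ 0.000138 rad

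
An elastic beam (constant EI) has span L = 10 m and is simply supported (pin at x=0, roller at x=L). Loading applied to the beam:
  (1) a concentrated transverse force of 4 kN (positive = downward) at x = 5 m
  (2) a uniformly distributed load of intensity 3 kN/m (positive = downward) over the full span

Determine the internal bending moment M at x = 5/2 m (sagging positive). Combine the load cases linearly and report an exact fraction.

M(5/2) = 265/8 kN·m

Load 1 — point force P=4 kN at a=5 m (b=L-a=5):
  M_1 = Pbx/L  [x≤a] = 4·5·(5/2)/10 = 5 kN·m
Load 2 — uniform load w=3 kN/m over full span:
  M_2 = wx(L-x)/2 = 3·(5/2)·(10-(5/2))/2 = 225/8 kN·m
Superposition: M = Σ M_i = 265/8 kN·m ≈ 33.125000 kN·m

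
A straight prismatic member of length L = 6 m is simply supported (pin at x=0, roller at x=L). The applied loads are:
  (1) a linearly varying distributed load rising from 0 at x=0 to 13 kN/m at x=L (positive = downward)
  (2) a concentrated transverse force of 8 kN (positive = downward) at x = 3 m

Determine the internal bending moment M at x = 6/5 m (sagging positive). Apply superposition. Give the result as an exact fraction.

Load 1 — triangular load w₀=13 kN/m (0→w₀ over full span):
  M_1 = w₀Lx/6 - w₀x³/(6L) = 13·6·(6/5)/6 - 13·(6/5)³/(6·6) = 1872/125 kN·m
Load 2 — point force P=8 kN at a=3 m (b=L-a=3):
  M_2 = Pbx/L  [x≤a] = 8·3·(6/5)/6 = 24/5 kN·m
Superposition: M = Σ M_i = 2472/125 kN·m ≈ 19.776000 kN·m

M(6/5) = 2472/125 kN·m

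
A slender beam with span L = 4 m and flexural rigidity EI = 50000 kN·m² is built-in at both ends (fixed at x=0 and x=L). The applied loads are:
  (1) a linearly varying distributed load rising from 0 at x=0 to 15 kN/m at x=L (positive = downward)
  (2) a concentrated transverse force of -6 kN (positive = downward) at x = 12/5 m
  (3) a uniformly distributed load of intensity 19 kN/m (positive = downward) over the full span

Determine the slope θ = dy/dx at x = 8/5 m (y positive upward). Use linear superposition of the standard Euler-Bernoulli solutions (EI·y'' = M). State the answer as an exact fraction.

Load 1 — triangular load w₀=15 kN/m (0→w₀ over full span):
  θ_1 = -w₀(2x(L-x)(L-2x)(x+2L)+x²(L-x)²)/(120LEI) = -15·(2·(8/5)·(4-(8/5))·(4-2·(8/5))·((8/5)+2·4)+(8/5)²·(4-(8/5))²)/(120·4·50000) = -18/390625 rad
Load 2 — point force P=-6 kN at a=12/5 m (b=L-a=8/5):
  θ_2 = -Pb²x(2aL-(3a+b)x)/(2L³EI)  [x≤a] = -(-6)·(8/5)²·(8/5)·(2·(12/5)·4-(3·(12/5)+(8/5))·(8/5))/(2·4³·50000) = 192/9765625 rad
Load 3 — uniform load w=19 kN/m over full span:
  θ_3 = -wx(L-x)(L-2x)/(12EI) = -19·(8/5)·(4-(8/5))·(4-2·(8/5))/(12·50000) = -38/390625 rad
Superposition: θ = Σ θ_i = -1208/9765625 rad ≈ -0.000124 rad

θ(8/5) = -1208/9765625 rad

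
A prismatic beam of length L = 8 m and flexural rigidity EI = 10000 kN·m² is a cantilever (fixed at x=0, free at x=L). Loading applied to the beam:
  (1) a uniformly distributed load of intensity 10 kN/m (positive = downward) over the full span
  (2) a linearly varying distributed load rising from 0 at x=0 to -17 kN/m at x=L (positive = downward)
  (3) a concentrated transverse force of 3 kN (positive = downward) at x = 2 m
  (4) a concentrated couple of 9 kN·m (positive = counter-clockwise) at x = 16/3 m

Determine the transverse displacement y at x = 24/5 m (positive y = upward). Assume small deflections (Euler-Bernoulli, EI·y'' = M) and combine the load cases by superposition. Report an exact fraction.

y(24/5) = 2404381/39062500 m

Load 1 — uniform load w=10 kN/m over full span:
  y_1 = -wx²(x²-4Lx+6L²)/(24EI) = -10·(24/5)²·((24/5)²-4·8·(24/5)+6·8²)/(24·10000) = -19008/78125 m
Load 2 — triangular load w₀=-17 kN/m (0→w₀ over full span):
  y_2 = (w₀Lx³/12-w₀L²x²/6-w₀x⁵/(120L))/EI = ((-17)·8·(24/5)³/12-(-17)·8²·(24/5)²/6-(-17)·(24/5)⁵/(120·8))/10000 = 2900064/9765625 m
Load 3 — point force P=3 kN at a=2 m (b=L-a=6):
  y_3 = -Pa²(3x-a)/(6EI)  [x>a] = -3·2²·(3·(24/5)-2)/(6·10000) = -31/12500 m
Load 4 — applied couple M₀=9 kN·m at a=16/3 m (b=L-a=8/3):
  y_4 = M₀x²/(2EI)  [x≤a] = 9·(24/5)²/(2·10000) = 162/15625 m
Superposition: y = Σ y_i = 2404381/39062500 m ≈ 0.061552 m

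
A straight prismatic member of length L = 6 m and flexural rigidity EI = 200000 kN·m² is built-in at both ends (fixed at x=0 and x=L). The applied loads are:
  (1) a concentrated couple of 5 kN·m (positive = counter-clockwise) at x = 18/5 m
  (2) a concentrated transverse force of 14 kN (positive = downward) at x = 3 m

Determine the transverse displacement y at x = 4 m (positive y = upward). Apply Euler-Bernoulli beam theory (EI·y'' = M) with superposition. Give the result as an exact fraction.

Load 1 — applied couple M₀=5 kN·m at a=18/5 m (b=L-a=12/5):
  y_1 = (R_Ax³/6 - M_Ax²/2 - M₀(x-a)²/2)/EI  [x>a] with R_A=6/5, M_A=8/5 = ((6/5)·4³/6 - (8/5)·4²/2 - 5·(4-(18/5))²/2)/200000 = -1/500000 m
Load 2 — point force P=14 kN at a=3 m (b=L-a=3):
  y_2 = -Pa²(L-x)²(3bL-(3b+a)(L-x))/(6L³EI)  [x>a] = -14·3²·(6-4)²·(3·3·6-(3·3+3)·(6-4))/(6·6³·200000) = -7/120000 m
Superposition: y = Σ y_i = -181/3000000 m ≈ -0.000060 m

y(4) = -181/3000000 m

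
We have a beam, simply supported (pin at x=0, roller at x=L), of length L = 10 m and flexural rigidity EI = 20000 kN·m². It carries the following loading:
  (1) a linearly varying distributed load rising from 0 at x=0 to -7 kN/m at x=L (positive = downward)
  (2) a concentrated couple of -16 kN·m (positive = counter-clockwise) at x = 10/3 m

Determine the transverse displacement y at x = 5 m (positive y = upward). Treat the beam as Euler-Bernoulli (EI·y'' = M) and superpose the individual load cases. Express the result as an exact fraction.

y(5) = 461/23040 m

Load 1 — triangular load w₀=-7 kN/m (0→w₀ over full span):
  y_1 = -w₀x(7L⁴-10L²x²+3x⁴)/(360LEI) = -(-7)·5·(7·10⁴-10·10²·5²+3·5⁴)/(360·10·20000) = 35/1536 m
Load 2 — applied couple M₀=-16 kN·m at a=10/3 m (b=L-a=20/3):
  y_2 = (M₀x³/(6L)-M₀(x-a)²/2+C₁x)/EI  [x>a] with C₁=M₀(3b²-L²)/(6L)=-80/9 = ((-16)·5³/(6·10)-(-16)·(5-(10/3))²/2+(-80/9)·5)/20000 = -1/360 m
Superposition: y = Σ y_i = 461/23040 m ≈ 0.020009 m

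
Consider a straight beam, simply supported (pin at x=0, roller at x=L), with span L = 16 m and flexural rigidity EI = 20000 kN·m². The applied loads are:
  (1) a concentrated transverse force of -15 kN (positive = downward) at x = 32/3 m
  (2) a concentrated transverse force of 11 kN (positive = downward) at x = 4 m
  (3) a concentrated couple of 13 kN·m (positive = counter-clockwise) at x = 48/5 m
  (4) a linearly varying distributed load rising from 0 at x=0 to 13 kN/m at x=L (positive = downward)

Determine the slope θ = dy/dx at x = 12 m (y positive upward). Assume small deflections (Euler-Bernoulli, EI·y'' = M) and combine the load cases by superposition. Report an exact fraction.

Load 1 — point force P=-15 kN at a=32/3 m (b=L-a=16/3):
  θ_1 = -Pa(2L²-6Lx+3x²+a²)/(6LEI)  [x>a] = -(-15)·(32/3)·(2·16²-6·16·12+3·12²+(32/3)²)/(6·16·20000) = -53/6750 rad
Load 2 — point force P=11 kN at a=4 m (b=L-a=12):
  θ_2 = -Pa(2L²-6Lx+3x²+a²)/(6LEI)  [x>a] = -11·4·(2·16²-6·16·12+3·12²+4²)/(6·16·20000) = 11/2500 rad
Load 3 — applied couple M₀=13 kN·m at a=48/5 m (b=L-a=32/5):
  θ_3 = (M₀x²/(2L)-M₀(x-a)+C₁)/EI  [x>a] with C₁=M₀(3b²-L²)/(6L)=-1352/75 = (13·12²/(2·16)-13·(12-(48/5))+(-1352/75))/20000 = 1391/3000000 rad
Load 4 — triangular load w₀=13 kN/m (0→w₀ over full span):
  θ_4 = -w₀(7L⁴-30L²x²+15x⁴)/(360LEI) = -13·(7·16⁴-30·16²·12²+15·12⁴)/(360·16·20000) = 17069/450000 rad
Superposition: θ = Σ θ_i = 943459/27000000 rad ≈ 0.034943 rad

θ(12) = 943459/27000000 rad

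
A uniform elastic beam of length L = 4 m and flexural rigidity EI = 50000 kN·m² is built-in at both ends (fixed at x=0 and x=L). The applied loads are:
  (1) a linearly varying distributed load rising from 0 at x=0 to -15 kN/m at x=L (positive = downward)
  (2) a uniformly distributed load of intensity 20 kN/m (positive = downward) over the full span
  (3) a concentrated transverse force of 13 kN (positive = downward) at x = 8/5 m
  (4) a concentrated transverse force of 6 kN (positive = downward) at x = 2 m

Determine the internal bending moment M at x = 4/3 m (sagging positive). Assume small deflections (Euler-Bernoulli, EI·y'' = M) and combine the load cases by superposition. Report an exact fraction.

Load 1 — triangular load w₀=-15 kN/m (0→w₀ over full span):
  M_1 = 3w₀Lx/20 - w₀L²/30 - w₀x³/(6L) = 3·(-15)·4·(4/3)/20 - (-15)·4²/30 - (-15)·(4/3)³/(6·4) = -68/27 kN·m
Load 2 — uniform load w=20 kN/m over full span:
  M_2 = wLx/2 - wL²/12 - wx²/2 = 20·4·(4/3)/2 - 20·4²/12 - 20·(4/3)²/2 = 80/9 kN·m
Load 3 — point force P=13 kN at a=8/5 m (b=L-a=12/5):
  M_3 = Pb²(3a+b)x/L³ - Pab²/L²  [x≤a] = 13·(12/5)²·(3·(8/5)+(12/5))·(4/3)/4³ - 13·(8/5)·(12/5)²/4² = 468/125 kN·m
Load 4 — point force P=6 kN at a=2 m (b=L-a=2):
  M_4 = Pb²(3a+b)x/L³ - Pab²/L²  [x≤a] = 6·2²·(3·2+2)·(4/3)/4³ - 6·2·2²/4² = 1 kN·m
Superposition: M = Σ M_i = 37511/3375 kN·m ≈ 11.114370 kN·m

M(4/3) = 37511/3375 kN·m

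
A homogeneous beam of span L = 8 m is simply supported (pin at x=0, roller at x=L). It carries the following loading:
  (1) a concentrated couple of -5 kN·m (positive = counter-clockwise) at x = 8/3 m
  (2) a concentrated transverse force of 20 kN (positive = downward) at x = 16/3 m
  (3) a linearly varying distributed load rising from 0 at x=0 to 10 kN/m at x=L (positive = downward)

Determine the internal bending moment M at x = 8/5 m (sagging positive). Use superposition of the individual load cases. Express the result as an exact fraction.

M(8/5) = 2261/75 kN·m

Load 1 — applied couple M₀=-5 kN·m at a=8/3 m (b=L-a=16/3):
  M_1 = M₀x/L  [x≤a] = (-5)·(8/5)/8 = -1 kN·m
Load 2 — point force P=20 kN at a=16/3 m (b=L-a=8/3):
  M_2 = Pbx/L  [x≤a] = 20·(8/3)·(8/5)/8 = 32/3 kN·m
Load 3 — triangular load w₀=10 kN/m (0→w₀ over full span):
  M_3 = w₀Lx/6 - w₀x³/(6L) = 10·8·(8/5)/6 - 10·(8/5)³/(6·8) = 512/25 kN·m
Superposition: M = Σ M_i = 2261/75 kN·m ≈ 30.146667 kN·m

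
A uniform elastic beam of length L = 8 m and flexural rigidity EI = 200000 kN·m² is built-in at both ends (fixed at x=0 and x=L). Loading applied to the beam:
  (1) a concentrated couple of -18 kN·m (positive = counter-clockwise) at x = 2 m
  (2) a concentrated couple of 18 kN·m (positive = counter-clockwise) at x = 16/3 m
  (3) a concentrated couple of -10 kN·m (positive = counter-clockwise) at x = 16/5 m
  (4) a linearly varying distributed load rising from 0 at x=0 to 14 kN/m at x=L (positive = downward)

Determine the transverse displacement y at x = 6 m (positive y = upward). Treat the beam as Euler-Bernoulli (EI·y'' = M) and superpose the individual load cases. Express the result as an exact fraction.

Load 1 — applied couple M₀=-18 kN·m at a=2 m (b=L-a=6):
  y_1 = (R_Ax³/6 - M_Ax²/2 - M₀(x-a)²/2)/EI  [x>a] with R_A=-81/32, M_A=27/8 = ((-81/32)·6³/6 - (27/8)·6²/2 - (-18)·(6-2)²/2)/200000 = -63/1600000 m
Load 2 — applied couple M₀=18 kN·m at a=16/3 m (b=L-a=8/3):
  y_2 = (R_Ax³/6 - M_Ax²/2 - M₀(x-a)²/2)/EI  [x>a] with R_A=3, M_A=6 = (3·6³/6 - 6·6²/2 - 18·(6-(16/3))²/2)/200000 = -1/50000 m
Load 3 — applied couple M₀=-10 kN·m at a=16/5 m (b=L-a=24/5):
  y_3 = (R_Ax³/6 - M_Ax²/2 - M₀(x-a)²/2)/EI  [x>a] with R_A=-9/5, M_A=-6/5 = ((-9/5)·6³/6 - (-6/5)·6²/2 - (-10)·(6-(16/5))²/2)/200000 = -1/50000 m
Load 4 — triangular load w₀=14 kN/m (0→w₀ over full span):
  y_4 = -w₀x²(L-x)²(x+2L)/(120LEI) = -14·6²·(8-6)²·(6+2·8)/(120·8·200000) = -231/1000000 m
Superposition: y = Σ y_i = -2483/8000000 m ≈ -0.000310 m

y(6) = -2483/8000000 m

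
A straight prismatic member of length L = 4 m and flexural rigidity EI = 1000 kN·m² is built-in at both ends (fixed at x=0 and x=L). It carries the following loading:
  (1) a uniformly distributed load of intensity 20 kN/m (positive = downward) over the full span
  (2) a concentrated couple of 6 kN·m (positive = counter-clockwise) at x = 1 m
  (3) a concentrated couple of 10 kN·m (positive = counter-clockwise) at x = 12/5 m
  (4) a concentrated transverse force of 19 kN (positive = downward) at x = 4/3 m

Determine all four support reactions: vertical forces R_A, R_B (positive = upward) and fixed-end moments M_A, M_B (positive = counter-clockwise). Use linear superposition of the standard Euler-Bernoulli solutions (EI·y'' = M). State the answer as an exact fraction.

Load 1 — uniform load w=20 kN/m over full span:
  R_A = wL/2 = 20·4/2 = 40 kN
  M_A = wL²/12 = 20·4²/12 = 80/3 kN·m
  R_B = wL/2 = 20·4/2 = 40 kN
  M_B = -wL²/12 = -20·4²/12 = -80/3 kN·m
Load 2 — applied couple M₀=6 kN·m at a=1 m (b=L-a=3):
  R_A = 6M₀ab/L³ = 6·6·1·3/4³ = 27/16 kN
  M_A = M₀b(2a-b)/L² = 6·3·(2·1-3)/4² = -9/8 kN·m
  R_B = -6M₀ab/L³ = -6·6·1·3/4³ = -27/16 kN
  M_B = M₀a(2b-a)/L² = 6·1·(2·3-1)/4² = 15/8 kN·m
Load 3 — applied couple M₀=10 kN·m at a=12/5 m (b=L-a=8/5):
  R_A = 6M₀ab/L³ = 6·10·(12/5)·(8/5)/4³ = 18/5 kN
  M_A = M₀b(2a-b)/L² = 10·(8/5)·(2·(12/5)-(8/5))/4² = 16/5 kN·m
  R_B = -6M₀ab/L³ = -6·10·(12/5)·(8/5)/4³ = -18/5 kN
  M_B = M₀a(2b-a)/L² = 10·(12/5)·(2·(8/5)-(12/5))/4² = 6/5 kN·m
Load 4 — point force P=19 kN at a=4/3 m (b=L-a=8/3):
  R_A = Pb²(3a+b)/L³ = 19·(8/3)²·(3·(4/3)+(8/3))/4³ = 380/27 kN
  M_A = Pab²/L² = 19·(4/3)·(8/3)²/4² = 304/27 kN·m
  R_B = Pa²(a+3b)/L³ = 19·(4/3)²·((4/3)+3·(8/3))/4³ = 133/27 kN
  M_B = -Pa²b/L² = -19·(4/3)²·(8/3)/4² = -152/27 kN·m
Superposition: R_A = 128221/2160 kN, M_A = 43201/1080 kN·m, R_B = 85619/2160 kN, M_B = -31559/1080 kN·m

R_A = 128221/2160 kN, M_A = 43201/1080 kN·m, R_B = 85619/2160 kN, M_B = -31559/1080 kN·m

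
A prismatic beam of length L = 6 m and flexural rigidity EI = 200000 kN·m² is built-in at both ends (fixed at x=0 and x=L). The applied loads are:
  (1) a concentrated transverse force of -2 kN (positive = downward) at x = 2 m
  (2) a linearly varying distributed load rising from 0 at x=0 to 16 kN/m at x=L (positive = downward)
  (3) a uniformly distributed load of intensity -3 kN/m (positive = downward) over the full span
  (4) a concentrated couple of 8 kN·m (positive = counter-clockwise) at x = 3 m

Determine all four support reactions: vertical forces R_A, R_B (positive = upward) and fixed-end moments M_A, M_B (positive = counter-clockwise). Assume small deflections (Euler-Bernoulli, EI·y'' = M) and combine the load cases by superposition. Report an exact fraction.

Load 1 — point force P=-2 kN at a=2 m (b=L-a=4):
  R_A = Pb²(3a+b)/L³ = (-2)·4²·(3·2+4)/6³ = -40/27 kN
  M_A = Pab²/L² = (-2)·2·4²/6² = -16/9 kN·m
  R_B = Pa²(a+3b)/L³ = (-2)·2²·(2+3·4)/6³ = -14/27 kN
  M_B = -Pa²b/L² = -(-2)·2²·4/6² = 8/9 kN·m
Load 2 — triangular load w₀=16 kN/m (0→w₀ over full span):
  R_A = 3w₀L/20 = 3·16·6/20 = 72/5 kN
  M_A = w₀L²/30 = 16·6²/30 = 96/5 kN·m
  R_B = 7w₀L/20 = 7·16·6/20 = 168/5 kN
  M_B = -w₀L²/20 = -16·6²/20 = -144/5 kN·m
Load 3 — uniform load w=-3 kN/m over full span:
  R_A = wL/2 = (-3)·6/2 = -9 kN
  M_A = wL²/12 = (-3)·6²/12 = -9 kN·m
  R_B = wL/2 = (-3)·6/2 = -9 kN
  M_B = -wL²/12 = -(-3)·6²/12 = 9 kN·m
Load 4 — applied couple M₀=8 kN·m at a=3 m (b=L-a=3):
  R_A = 6M₀ab/L³ = 6·8·3·3/6³ = 2 kN
  M_A = M₀b(2a-b)/L² = 8·3·(2·3-3)/6² = 2 kN·m
  R_B = -6M₀ab/L³ = -6·8·3·3/6³ = -2 kN
  M_B = M₀a(2b-a)/L² = 8·3·(2·3-3)/6² = 2 kN·m
Superposition: R_A = 799/135 kN, M_A = 469/45 kN·m, R_B = 2981/135 kN, M_B = -761/45 kN·m

R_A = 799/135 kN, M_A = 469/45 kN·m, R_B = 2981/135 kN, M_B = -761/45 kN·m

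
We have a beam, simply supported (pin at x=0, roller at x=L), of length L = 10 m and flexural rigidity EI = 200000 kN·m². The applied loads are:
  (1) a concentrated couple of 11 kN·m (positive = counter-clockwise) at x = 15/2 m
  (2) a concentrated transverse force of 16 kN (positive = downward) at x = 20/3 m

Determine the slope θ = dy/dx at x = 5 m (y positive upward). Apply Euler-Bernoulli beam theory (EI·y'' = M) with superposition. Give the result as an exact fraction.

θ(5) = -3497/51840000 rad

Load 1 — applied couple M₀=11 kN·m at a=15/2 m (b=L-a=5/2):
  θ_1 = (M₀x²/(2L)+C₁)/EI  [x≤a] with C₁=M₀(3b²-L²)/(6L)=-715/48 = (11·5²/(2·10)+(-715/48))/200000 = -11/1920000 rad
Load 2 — point force P=16 kN at a=20/3 m (b=L-a=10/3):
  θ_2 = -Pb(L²-b²-3x²)/(6LEI)  [x≤a] = -16·(10/3)·(10²-(10/3)²-3·5²)/(6·10·200000) = -1/16200 rad
Superposition: θ = Σ θ_i = -3497/51840000 rad ≈ -0.000067 rad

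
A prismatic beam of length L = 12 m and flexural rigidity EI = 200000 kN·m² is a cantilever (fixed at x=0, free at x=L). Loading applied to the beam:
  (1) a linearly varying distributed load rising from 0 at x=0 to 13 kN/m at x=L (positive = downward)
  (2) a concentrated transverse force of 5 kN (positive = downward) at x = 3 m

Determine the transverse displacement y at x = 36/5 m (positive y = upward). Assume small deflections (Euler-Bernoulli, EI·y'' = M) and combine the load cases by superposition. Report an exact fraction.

y(36/5) = -363626127/6250000000 m

Load 1 — triangular load w₀=13 kN/m (0→w₀ over full span):
  y_1 = (w₀Lx³/12-w₀L²x²/6-w₀x⁵/(120L))/EI = (13·12·(36/5)³/12-13·12²·(36/5)²/6-13·(36/5)⁵/(120·12))/200000 = -5613543/97656250 m
Load 2 — point force P=5 kN at a=3 m (b=L-a=9):
  y_2 = -Pa²(3x-a)/(6EI)  [x>a] = -5·3²·(3·(36/5)-3)/(6·200000) = -279/400000 m
Superposition: y = Σ y_i = -363626127/6250000000 m ≈ -0.058180 m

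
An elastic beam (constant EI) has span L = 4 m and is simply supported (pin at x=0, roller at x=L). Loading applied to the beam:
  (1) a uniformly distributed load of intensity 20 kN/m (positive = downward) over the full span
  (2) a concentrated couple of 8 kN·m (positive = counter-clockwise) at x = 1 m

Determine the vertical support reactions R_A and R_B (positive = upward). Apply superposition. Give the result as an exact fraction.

R_A = 42 kN, R_B = 38 kN

Load 1 — uniform load w=20 kN/m over full span:
  R_A = wL/2 = 20·4/2 = 40 kN
  R_B = wL/2 = 20·4/2 = 40 kN
Load 2 — applied couple M₀=8 kN·m at a=1 m (b=L-a=3):
  R_A = M₀/L = 8/4 = 2 kN
  R_B = -M₀/L = -8/4 = -2 kN
Superposition: R_A = 42 kN, R_B = 38 kN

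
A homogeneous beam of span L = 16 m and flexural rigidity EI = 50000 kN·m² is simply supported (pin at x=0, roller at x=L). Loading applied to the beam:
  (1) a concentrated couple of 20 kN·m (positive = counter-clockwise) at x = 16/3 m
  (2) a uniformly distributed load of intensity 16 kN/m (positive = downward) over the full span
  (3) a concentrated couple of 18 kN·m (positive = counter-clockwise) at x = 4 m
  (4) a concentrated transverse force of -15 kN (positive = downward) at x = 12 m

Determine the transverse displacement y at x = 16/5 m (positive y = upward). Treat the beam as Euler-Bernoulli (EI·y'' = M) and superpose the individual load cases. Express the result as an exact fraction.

Load 1 — applied couple M₀=20 kN·m at a=16/3 m (b=L-a=32/3):
  y_1 = (M₀x³/(6L)+C₁x)/EI  [x≤a] with C₁=M₀(3b²-L²)/(6L)=160/9 = (20·(16/5)³/(6·16)+(160/9)·(16/5))/50000 = 896/703125 m
Load 2 — uniform load w=16 kN/m over full span:
  y_2 = -wx(L³-2Lx²+x³)/(24EI) = -16·(16/5)·(16³-2·16·(16/5)²+(16/5)³)/(24·50000) = -950272/5859375 m
Load 3 — applied couple M₀=18 kN·m at a=4 m (b=L-a=12):
  y_3 = (M₀x³/(6L)+C₁x)/EI  [x≤a] with C₁=M₀(3b²-L²)/(6L)=33 = (18·(16/5)³/(6·16)+33·(16/5))/50000 = 873/390625 m
Load 4 — point force P=-15 kN at a=12 m (b=L-a=4):
  y_4 = -Pbx(L²-b²-x²)/(6LEI)  [x≤a] = -(-15)·4·(16/5)·(16²-4²-(16/5)²)/(6·16·50000) = 718/78125 m
Superposition: y = Σ y_i = -2627581/17578125 m ≈ -0.149480 m

y(16/5) = -2627581/17578125 m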